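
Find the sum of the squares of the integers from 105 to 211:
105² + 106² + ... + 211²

Use ∑_{k=1}^{n} k² = n(n+1)(2n+1)/6, then subtract the first 104 terms.
∑_{k=1}^{211} k² = 211×212×423/6 = 3153606
∑_{k=1}^{104} k² = 104×105×209/6 = 380380
∑_{k=105}^{211} k² = 3153606 - 380380 = 2773226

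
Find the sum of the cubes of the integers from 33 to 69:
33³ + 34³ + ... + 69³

Use ∑_{k=1}^{n} k³ = [n(n+1)/2]², then subtract the first 32 terms.
∑_{k=1}^{69} k³ = [69×70/2]² = 2415² = 5832225
∑_{k=1}^{32} k³ = [32×33/2]² = 528² = 278784
∑_{k=33}^{69} k³ = 5832225 - 278784 = 5553441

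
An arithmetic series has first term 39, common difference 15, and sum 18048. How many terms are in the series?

Using S = n/2 × [2a + (n-1)d]
18048 = n/2 × [2(39) + (n-1)(15)]
18048 = n/2 × [78 + 15n - 15]
36096 = n × [63 + 15n]
15n² + (63)n - 36096 = 0
Discriminant: Δ = (63)² - 4(15)(-36096) = 3969 + 2165760 = 2169729
√Δ = 1473
n = [-(63) + √Δ] / (2·15) = (-63 + 1473) / 30 = 1410 / 30 = 47
(The negative root is discarded since n must be a positive integer.)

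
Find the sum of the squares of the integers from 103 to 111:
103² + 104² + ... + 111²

Use ∑_{k=1}^{n} k² = n(n+1)(2n+1)/6, then subtract the first 102 terms.
∑_{k=1}^{111} k² = 111×112×223/6 = 462056
∑_{k=1}^{102} k² = 102×103×205/6 = 358955
∑_{k=103}^{111} k² = 462056 - 358955 = 103101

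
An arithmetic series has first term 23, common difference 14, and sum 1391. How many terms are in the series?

Using S = n/2 × [2a + (n-1)d]
1391 = n/2 × [2(23) + (n-1)(14)]
1391 = n/2 × [46 + 14n - 14]
2782 = n × [32 + 14n]
14n² + (32)n - 2782 = 0
Discriminant: Δ = (32)² - 4(14)(-2782) = 1024 + 155792 = 156816
√Δ = 396
n = [-(32) + √Δ] / (2·14) = (-32 + 396) / 28 = 364 / 28 = 13
(The negative root is discarded since n must be a positive integer.)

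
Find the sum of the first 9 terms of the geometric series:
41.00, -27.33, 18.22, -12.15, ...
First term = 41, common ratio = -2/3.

Sₙ = a(1 - rⁿ) / (1 - r)
S_9 = 41(1 - (-2/3)^9) / (1 - (-2/3))
S_9 = 41(1 - (-512/19683)) / (5/3)
S_9 = 165599/6561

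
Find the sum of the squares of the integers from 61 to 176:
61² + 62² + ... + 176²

Use ∑_{k=1}^{n} k² = n(n+1)(2n+1)/6, then subtract the first 60 terms.
∑_{k=1}^{176} k² = 176×177×353/6 = 1832776
∑_{k=1}^{60} k² = 60×61×121/6 = 73810
∑_{k=61}^{176} k² = 1832776 - 73810 = 1758966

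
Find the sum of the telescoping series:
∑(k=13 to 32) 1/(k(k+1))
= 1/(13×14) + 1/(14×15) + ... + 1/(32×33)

Partial fractions: 1/(k(k+1)) = 1/k - 1/(k+1)
The series telescopes:
= (1/13 - 1/14) + (1/14 - 1/15) + ... + (1/32 - 1/33)
= 1/13 - 1/33
= 20/429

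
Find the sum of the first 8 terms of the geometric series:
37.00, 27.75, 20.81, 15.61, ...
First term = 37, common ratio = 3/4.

Sₙ = a(1 - rⁿ) / (1 - r)
S_8 = 37(1 - (3/4)^8) / (1 - (3/4))
S_8 = 37(1 - (6561/65536)) / (1/4)
S_8 = 2182075/16384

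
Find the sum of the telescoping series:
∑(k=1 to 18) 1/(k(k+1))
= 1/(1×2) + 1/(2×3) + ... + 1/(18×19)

Partial fractions: 1/(k(k+1)) = 1/k - 1/(k+1)
The series telescopes:
= (1/1 - 1/2) + (1/2 - 1/3) + ... + (1/18 - 1/19)
= 1/1 - 1/19
= 18/19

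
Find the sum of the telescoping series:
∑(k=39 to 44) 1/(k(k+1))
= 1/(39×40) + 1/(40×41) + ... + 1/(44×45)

Partial fractions: 1/(k(k+1)) = 1/k - 1/(k+1)
The series telescopes:
= (1/39 - 1/40) + (1/40 - 1/41) + ... + (1/44 - 1/45)
= 1/39 - 1/45
= 2/585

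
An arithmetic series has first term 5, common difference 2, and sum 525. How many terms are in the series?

Using S = n/2 × [2a + (n-1)d]
525 = n/2 × [2(5) + (n-1)(2)]
525 = n/2 × [10 + 2n - 2]
1050 = n × [8 + 2n]
2n² + (8)n - 1050 = 0
Discriminant: Δ = (8)² - 4(2)(-1050) = 64 + 8400 = 8464
√Δ = 92
n = [-(8) + √Δ] / (2·2) = (-8 + 92) / 4 = 84 / 4 = 21
(The negative root is discarded since n must be a positive integer.)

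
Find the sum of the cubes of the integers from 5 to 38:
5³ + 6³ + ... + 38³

Use ∑_{k=1}^{n} k³ = [n(n+1)/2]², then subtract the first 4 terms.
∑_{k=1}^{38} k³ = [38×39/2]² = 741² = 549081
∑_{k=1}^{4} k³ = [4×5/2]² = 10² = 100
∑_{k=5}^{38} k³ = 549081 - 100 = 548981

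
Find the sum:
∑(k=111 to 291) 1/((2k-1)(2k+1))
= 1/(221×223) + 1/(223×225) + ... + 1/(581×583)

Partial fractions: 1/((2k-1)(2k+1)) = (1/2)[1/(2k-1) - 1/(2k+1)]
The series telescopes:
= (1/2)[1/221 - 1/583]
= 181/128843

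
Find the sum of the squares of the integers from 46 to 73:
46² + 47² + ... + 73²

Use ∑_{k=1}^{n} k² = n(n+1)(2n+1)/6, then subtract the first 45 terms.
∑_{k=1}^{73} k² = 73×74×147/6 = 132349
∑_{k=1}^{45} k² = 45×46×91/6 = 31395
∑_{k=46}^{73} k² = 132349 - 31395 = 100954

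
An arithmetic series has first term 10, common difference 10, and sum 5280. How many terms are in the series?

Using S = n/2 × [2a + (n-1)d]
5280 = n/2 × [2(10) + (n-1)(10)]
5280 = n/2 × [20 + 10n - 10]
10560 = n × [10 + 10n]
10n² + (10)n - 10560 = 0
Discriminant: Δ = (10)² - 4(10)(-10560) = 100 + 422400 = 422500
√Δ = 650
n = [-(10) + √Δ] / (2·10) = (-10 + 650) / 20 = 640 / 20 = 32
(The negative root is discarded since n must be a positive integer.)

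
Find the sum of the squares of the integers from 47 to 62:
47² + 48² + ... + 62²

Use ∑_{k=1}^{n} k² = n(n+1)(2n+1)/6, then subtract the first 46 terms.
∑_{k=1}^{62} k² = 62×63×125/6 = 81375
∑_{k=1}^{46} k² = 46×47×93/6 = 33511
∑_{k=47}^{62} k² = 81375 - 33511 = 47864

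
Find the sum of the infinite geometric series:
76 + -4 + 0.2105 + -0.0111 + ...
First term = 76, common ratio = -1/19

For |r| < 1, S = a / (1 - r)
S = 76 / (1 - (-1/19))
S = 76 / (20/19)
S = 361/5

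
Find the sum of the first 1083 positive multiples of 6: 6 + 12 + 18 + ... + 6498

Factor out 6: = 6(1 + 2 + ... + 1083) = 6 × n(n+1)/2
= 6 × 1083×1084/2
= 6 × 586986
= 3521916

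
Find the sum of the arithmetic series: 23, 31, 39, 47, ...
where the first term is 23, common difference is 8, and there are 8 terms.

Sₙ = n/2 × (first + last)
Last term = a + (n-1)d = 23 + (8-1)×8 = 79
S_8 = 8/2 × (23 + 79)
S_8 = 8/2 × 102 = 408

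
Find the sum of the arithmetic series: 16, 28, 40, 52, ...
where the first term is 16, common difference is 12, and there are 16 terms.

Sₙ = n/2 × (first + last)
Last term = a + (n-1)d = 16 + (16-1)×12 = 196
S_16 = 16/2 × (16 + 196)
S_16 = 16/2 × 212 = 1696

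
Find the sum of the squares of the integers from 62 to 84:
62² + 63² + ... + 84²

Use ∑_{k=1}^{n} k² = n(n+1)(2n+1)/6, then subtract the first 61 terms.
∑_{k=1}^{84} k² = 84×85×169/6 = 201110
∑_{k=1}^{61} k² = 61×62×123/6 = 77531
∑_{k=62}^{84} k² = 201110 - 77531 = 123579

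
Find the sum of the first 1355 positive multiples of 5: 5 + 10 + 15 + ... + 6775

Factor out 5: = 5(1 + 2 + ... + 1355) = 5 × n(n+1)/2
= 5 × 1355×1356/2
= 5 × 918690
= 4593450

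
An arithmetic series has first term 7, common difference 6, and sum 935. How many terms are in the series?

Using S = n/2 × [2a + (n-1)d]
935 = n/2 × [2(7) + (n-1)(6)]
935 = n/2 × [14 + 6n - 6]
1870 = n × [8 + 6n]
6n² + (8)n - 1870 = 0
Discriminant: Δ = (8)² - 4(6)(-1870) = 64 + 44880 = 44944
√Δ = 212
n = [-(8) + √Δ] / (2·6) = (-8 + 212) / 12 = 204 / 12 = 17
(The negative root is discarded since n must be a positive integer.)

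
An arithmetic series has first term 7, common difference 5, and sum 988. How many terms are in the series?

Using S = n/2 × [2a + (n-1)d]
988 = n/2 × [2(7) + (n-1)(5)]
988 = n/2 × [14 + 5n - 5]
1976 = n × [9 + 5n]
5n² + (9)n - 1976 = 0
Discriminant: Δ = (9)² - 4(5)(-1976) = 81 + 39520 = 39601
√Δ = 199
n = [-(9) + √Δ] / (2·5) = (-9 + 199) / 10 = 190 / 10 = 19
(The negative root is discarded since n must be a positive integer.)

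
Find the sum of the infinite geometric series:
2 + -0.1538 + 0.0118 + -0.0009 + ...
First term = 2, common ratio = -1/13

For |r| < 1, S = a / (1 - r)
S = 2 / (1 - (-1/13))
S = 2 / (14/13)
S = 13/7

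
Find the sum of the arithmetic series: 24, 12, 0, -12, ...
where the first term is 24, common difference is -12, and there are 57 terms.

Sₙ = n/2 × (first + last)
Last term = a + (n-1)d = 24 + (57-1)×(-12) = -648
S_57 = 57/2 × (24 + (-648))
S_57 = 57/2 × (-624) = -17784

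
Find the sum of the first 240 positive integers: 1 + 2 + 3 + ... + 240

Formula: ∑k = n(n+1)/2
= 240×241/2
= 57840/2
= 28920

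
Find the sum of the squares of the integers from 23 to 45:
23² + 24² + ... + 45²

Use ∑_{k=1}^{n} k² = n(n+1)(2n+1)/6, then subtract the first 22 terms.
∑_{k=1}^{45} k² = 45×46×91/6 = 31395
∑_{k=1}^{22} k² = 22×23×45/6 = 3795
∑_{k=23}^{45} k² = 31395 - 3795 = 27600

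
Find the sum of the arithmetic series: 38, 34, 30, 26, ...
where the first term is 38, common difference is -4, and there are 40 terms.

Sₙ = n/2 × (first + last)
Last term = a + (n-1)d = 38 + (40-1)×(-4) = -118
S_40 = 40/2 × (38 + (-118))
S_40 = 40/2 × (-80) = -1600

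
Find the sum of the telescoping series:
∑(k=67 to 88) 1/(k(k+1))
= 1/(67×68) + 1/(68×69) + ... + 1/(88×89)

Partial fractions: 1/(k(k+1)) = 1/k - 1/(k+1)
The series telescopes:
= (1/67 - 1/68) + (1/68 - 1/69) + ... + (1/88 - 1/89)
= 1/67 - 1/89
= 22/5963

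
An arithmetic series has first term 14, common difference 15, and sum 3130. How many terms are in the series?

Using S = n/2 × [2a + (n-1)d]
3130 = n/2 × [2(14) + (n-1)(15)]
3130 = n/2 × [28 + 15n - 15]
6260 = n × [13 + 15n]
15n² + (13)n - 6260 = 0
Discriminant: Δ = (13)² - 4(15)(-6260) = 169 + 375600 = 375769
√Δ = 613
n = [-(13) + √Δ] / (2·15) = (-13 + 613) / 30 = 600 / 30 = 20
(The negative root is discarded since n must be a positive integer.)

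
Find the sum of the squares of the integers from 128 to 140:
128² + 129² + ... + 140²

Use ∑_{k=1}^{n} k² = n(n+1)(2n+1)/6, then subtract the first 127 terms.
∑_{k=1}^{140} k² = 140×141×281/6 = 924490
∑_{k=1}^{127} k² = 127×128×255/6 = 690880
∑_{k=128}^{140} k² = 924490 - 690880 = 233610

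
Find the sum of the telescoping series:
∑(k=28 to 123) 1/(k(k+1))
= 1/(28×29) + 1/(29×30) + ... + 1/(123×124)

Partial fractions: 1/(k(k+1)) = 1/k - 1/(k+1)
The series telescopes:
= (1/28 - 1/29) + (1/29 - 1/30) + ... + (1/123 - 1/124)
= 1/28 - 1/124
= 6/217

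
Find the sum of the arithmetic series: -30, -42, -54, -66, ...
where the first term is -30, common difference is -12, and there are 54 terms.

Sₙ = n/2 × (first + last)
Last term = a + (n-1)d = -30 + (54-1)×(-12) = -666
S_54 = 54/2 × (-30 + (-666))
S_54 = 54/2 × (-696) = -18792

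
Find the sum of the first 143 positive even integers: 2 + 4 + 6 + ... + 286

Sum of first n even numbers = n(n+1)
= 143×144
= 20592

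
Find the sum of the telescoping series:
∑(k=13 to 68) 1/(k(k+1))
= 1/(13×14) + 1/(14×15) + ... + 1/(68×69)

Partial fractions: 1/(k(k+1)) = 1/k - 1/(k+1)
The series telescopes:
= (1/13 - 1/14) + (1/14 - 1/15) + ... + (1/68 - 1/69)
= 1/13 - 1/69
= 56/897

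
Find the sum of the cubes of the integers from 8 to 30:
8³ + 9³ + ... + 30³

Use ∑_{k=1}^{n} k³ = [n(n+1)/2]², then subtract the first 7 terms.
∑_{k=1}^{30} k³ = [30×31/2]² = 465² = 216225
∑_{k=1}^{7} k³ = [7×8/2]² = 28² = 784
∑_{k=8}^{30} k³ = 216225 - 784 = 215441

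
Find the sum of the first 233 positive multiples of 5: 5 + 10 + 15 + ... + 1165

Factor out 5: = 5(1 + 2 + ... + 233) = 5 × n(n+1)/2
= 5 × 233×234/2
= 5 × 27261
= 136305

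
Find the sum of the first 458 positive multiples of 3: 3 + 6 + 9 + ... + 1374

Factor out 3: = 3(1 + 2 + ... + 458) = 3 × n(n+1)/2
= 3 × 458×459/2
= 3 × 105111
= 315333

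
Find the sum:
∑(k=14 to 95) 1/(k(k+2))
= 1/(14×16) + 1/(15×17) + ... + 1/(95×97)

Partial fractions: 1/(k(k+2)) = (1/2)[1/k - 1/(k+2)]
Telescoping leaves the first two and last two terms:
= (1/2)[1/14 + 1/15 - 1/96 - 1/97]
= 12751/217280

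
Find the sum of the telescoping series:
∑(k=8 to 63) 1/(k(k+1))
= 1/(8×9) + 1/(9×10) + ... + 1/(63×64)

Partial fractions: 1/(k(k+1)) = 1/k - 1/(k+1)
The series telescopes:
= (1/8 - 1/9) + (1/9 - 1/10) + ... + (1/63 - 1/64)
= 1/8 - 1/64
= 7/64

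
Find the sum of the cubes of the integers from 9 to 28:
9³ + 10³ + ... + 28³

Use ∑_{k=1}^{n} k³ = [n(n+1)/2]², then subtract the first 8 terms.
∑_{k=1}^{28} k³ = [28×29/2]² = 406² = 164836
∑_{k=1}^{8} k³ = [8×9/2]² = 36² = 1296
∑_{k=9}^{28} k³ = 164836 - 1296 = 163540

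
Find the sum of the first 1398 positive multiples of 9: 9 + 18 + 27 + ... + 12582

Factor out 9: = 9(1 + 2 + ... + 1398) = 9 × n(n+1)/2
= 9 × 1398×1399/2
= 9 × 977901
= 8801109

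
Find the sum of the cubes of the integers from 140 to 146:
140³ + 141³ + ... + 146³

Use ∑_{k=1}^{n} k³ = [n(n+1)/2]², then subtract the first 139 terms.
∑_{k=1}^{146} k³ = [146×147/2]² = 10731² = 115154361
∑_{k=1}^{139} k³ = [139×140/2]² = 9730² = 94672900
∑_{k=140}^{146} k³ = 115154361 - 94672900 = 20481461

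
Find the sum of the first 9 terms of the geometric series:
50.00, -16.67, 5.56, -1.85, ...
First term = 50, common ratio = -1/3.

Sₙ = a(1 - rⁿ) / (1 - r)
S_9 = 50(1 - (-1/3)^9) / (1 - (-1/3))
S_9 = 50(1 - (-1/19683)) / (4/3)
S_9 = 246050/6561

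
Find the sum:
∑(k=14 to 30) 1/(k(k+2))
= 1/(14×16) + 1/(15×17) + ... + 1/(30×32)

Partial fractions: 1/(k(k+2)) = (1/2)[1/k - 1/(k+2)]
Telescoping leaves the first two and last two terms:
= (1/2)[1/14 + 1/15 - 1/31 - 1/32]
= 7769/208320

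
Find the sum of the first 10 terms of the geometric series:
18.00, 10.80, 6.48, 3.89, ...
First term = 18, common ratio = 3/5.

Sₙ = a(1 - rⁿ) / (1 - r)
S_10 = 18(1 - (3/5)^10) / (1 - (3/5))
S_10 = 18(1 - (59049/9765625)) / (2/5)
S_10 = 87359184/1953125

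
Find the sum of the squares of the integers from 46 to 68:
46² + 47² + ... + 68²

Use ∑_{k=1}^{n} k² = n(n+1)(2n+1)/6, then subtract the first 45 terms.
∑_{k=1}^{68} k² = 68×69×137/6 = 107134
∑_{k=1}^{45} k² = 45×46×91/6 = 31395
∑_{k=46}^{68} k² = 107134 - 31395 = 75739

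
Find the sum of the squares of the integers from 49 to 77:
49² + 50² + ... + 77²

Use ∑_{k=1}^{n} k² = n(n+1)(2n+1)/6, then subtract the first 48 terms.
∑_{k=1}^{77} k² = 77×78×155/6 = 155155
∑_{k=1}^{48} k² = 48×49×97/6 = 38024
∑_{k=49}^{77} k² = 155155 - 38024 = 117131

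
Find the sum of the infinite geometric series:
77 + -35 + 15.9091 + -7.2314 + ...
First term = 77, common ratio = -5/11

For |r| < 1, S = a / (1 - r)
S = 77 / (1 - (-5/11))
S = 77 / (16/11)
S = 847/16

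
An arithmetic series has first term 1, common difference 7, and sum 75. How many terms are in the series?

Using S = n/2 × [2a + (n-1)d]
75 = n/2 × [2(1) + (n-1)(7)]
75 = n/2 × [2 + 7n - 7]
150 = n × [-5 + 7n]
7n² + (-5)n - 150 = 0
Discriminant: Δ = (-5)² - 4(7)(-150) = 25 + 4200 = 4225
√Δ = 65
n = [-(-5) + √Δ] / (2·7) = (5 + 65) / 14 = 70 / 14 = 5
(The negative root is discarded since n must be a positive integer.)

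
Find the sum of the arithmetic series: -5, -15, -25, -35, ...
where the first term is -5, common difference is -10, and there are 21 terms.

Sₙ = n/2 × (first + last)
Last term = a + (n-1)d = -5 + (21-1)×(-10) = -205
S_21 = 21/2 × (-5 + (-205))
S_21 = 21/2 × (-210) = -2205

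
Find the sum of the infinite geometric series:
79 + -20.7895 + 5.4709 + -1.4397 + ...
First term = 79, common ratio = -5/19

For |r| < 1, S = a / (1 - r)
S = 79 / (1 - (-5/19))
S = 79 / (24/19)
S = 1501/24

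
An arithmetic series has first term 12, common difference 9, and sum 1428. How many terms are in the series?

Using S = n/2 × [2a + (n-1)d]
1428 = n/2 × [2(12) + (n-1)(9)]
1428 = n/2 × [24 + 9n - 9]
2856 = n × [15 + 9n]
9n² + (15)n - 2856 = 0
Discriminant: Δ = (15)² - 4(9)(-2856) = 225 + 102816 = 103041
√Δ = 321
n = [-(15) + √Δ] / (2·9) = (-15 + 321) / 18 = 306 / 18 = 17
(The negative root is discarded since n must be a positive integer.)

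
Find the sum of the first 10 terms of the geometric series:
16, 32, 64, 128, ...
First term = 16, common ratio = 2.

Sₙ = a(1 - rⁿ) / (1 - r)
S_10 = 16(1 - 2^10) / (1 - 2)
S_10 = 16(1 - 1024) / (-1)
S_10 = 16368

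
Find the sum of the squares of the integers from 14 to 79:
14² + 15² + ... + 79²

Use ∑_{k=1}^{n} k² = n(n+1)(2n+1)/6, then subtract the first 13 terms.
∑_{k=1}^{79} k² = 79×80×159/6 = 167480
∑_{k=1}^{13} k² = 13×14×27/6 = 819
∑_{k=14}^{79} k² = 167480 - 819 = 166661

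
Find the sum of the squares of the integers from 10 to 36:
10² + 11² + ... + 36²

Use ∑_{k=1}^{n} k² = n(n+1)(2n+1)/6, then subtract the first 9 terms.
∑_{k=1}^{36} k² = 36×37×73/6 = 16206
∑_{k=1}^{9} k² = 9×10×19/6 = 285
∑_{k=10}^{36} k² = 16206 - 285 = 15921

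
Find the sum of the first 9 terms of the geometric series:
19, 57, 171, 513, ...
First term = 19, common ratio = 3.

Sₙ = a(1 - rⁿ) / (1 - r)
S_9 = 19(1 - 3^9) / (1 - 3)
S_9 = 19(1 - 19683) / (-2)
S_9 = 186979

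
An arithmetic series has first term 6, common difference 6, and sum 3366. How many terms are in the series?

Using S = n/2 × [2a + (n-1)d]
3366 = n/2 × [2(6) + (n-1)(6)]
3366 = n/2 × [12 + 6n - 6]
6732 = n × [6 + 6n]
6n² + (6)n - 6732 = 0
Discriminant: Δ = (6)² - 4(6)(-6732) = 36 + 161568 = 161604
√Δ = 402
n = [-(6) + √Δ] / (2·6) = (-6 + 402) / 12 = 396 / 12 = 33
(The negative root is discarded since n must be a positive integer.)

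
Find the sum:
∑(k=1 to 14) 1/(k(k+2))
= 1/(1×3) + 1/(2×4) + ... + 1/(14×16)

Partial fractions: 1/(k(k+2)) = (1/2)[1/k - 1/(k+2)]
Telescoping leaves the first two and last two terms:
= (1/2)[1/1 + 1/2 - 1/15 - 1/16]
= 329/480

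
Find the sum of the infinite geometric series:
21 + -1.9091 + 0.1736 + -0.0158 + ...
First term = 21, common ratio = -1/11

For |r| < 1, S = a / (1 - r)
S = 21 / (1 - (-1/11))
S = 21 / (12/11)
S = 77/4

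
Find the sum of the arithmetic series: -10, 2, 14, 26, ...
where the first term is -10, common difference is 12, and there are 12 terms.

Sₙ = n/2 × (first + last)
Last term = a + (n-1)d = -10 + (12-1)×12 = 122
S_12 = 12/2 × (-10 + 122)
S_12 = 12/2 × 112 = 672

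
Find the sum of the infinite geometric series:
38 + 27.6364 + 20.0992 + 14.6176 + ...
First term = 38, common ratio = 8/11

For |r| < 1, S = a / (1 - r)
S = 38 / (1 - (8/11))
S = 38 / (3/11)
S = 418/3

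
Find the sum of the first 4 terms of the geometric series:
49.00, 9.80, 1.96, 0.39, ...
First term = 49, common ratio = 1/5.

Sₙ = a(1 - rⁿ) / (1 - r)
S_4 = 49(1 - (1/5)^4) / (1 - (1/5))
S_4 = 49(1 - (1/625)) / (4/5)
S_4 = 7644/125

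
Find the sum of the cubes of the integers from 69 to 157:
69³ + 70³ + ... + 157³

Use ∑_{k=1}^{n} k³ = [n(n+1)/2]², then subtract the first 68 terms.
∑_{k=1}^{157} k³ = [157×158/2]² = 12403² = 153834409
∑_{k=1}^{68} k³ = [68×69/2]² = 2346² = 5503716
∑_{k=69}^{157} k³ = 153834409 - 5503716 = 148330693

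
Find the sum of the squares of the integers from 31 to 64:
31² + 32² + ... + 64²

Use ∑_{k=1}^{n} k² = n(n+1)(2n+1)/6, then subtract the first 30 terms.
∑_{k=1}^{64} k² = 64×65×129/6 = 89440
∑_{k=1}^{30} k² = 30×31×61/6 = 9455
∑_{k=31}^{64} k² = 89440 - 9455 = 79985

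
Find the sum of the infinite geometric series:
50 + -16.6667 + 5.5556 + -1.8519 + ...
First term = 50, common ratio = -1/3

For |r| < 1, S = a / (1 - r)
S = 50 / (1 - (-1/3))
S = 50 / (4/3)
S = 75/2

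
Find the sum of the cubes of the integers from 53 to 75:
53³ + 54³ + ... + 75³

Use ∑_{k=1}^{n} k³ = [n(n+1)/2]², then subtract the first 52 terms.
∑_{k=1}^{75} k³ = [75×76/2]² = 2850² = 8122500
∑_{k=1}^{52} k³ = [52×53/2]² = 1378² = 1898884
∑_{k=53}^{75} k³ = 8122500 - 1898884 = 6223616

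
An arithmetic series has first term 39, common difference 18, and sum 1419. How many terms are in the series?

Using S = n/2 × [2a + (n-1)d]
1419 = n/2 × [2(39) + (n-1)(18)]
1419 = n/2 × [78 + 18n - 18]
2838 = n × [60 + 18n]
18n² + (60)n - 2838 = 0
Discriminant: Δ = (60)² - 4(18)(-2838) = 3600 + 204336 = 207936
√Δ = 456
n = [-(60) + √Δ] / (2·18) = (-60 + 456) / 36 = 396 / 36 = 11
(The negative root is discarded since n must be a positive integer.)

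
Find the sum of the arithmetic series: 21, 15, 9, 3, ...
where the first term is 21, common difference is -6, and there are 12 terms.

Sₙ = n/2 × (first + last)
Last term = a + (n-1)d = 21 + (12-1)×(-6) = -45
S_12 = 12/2 × (21 + (-45))
S_12 = 12/2 × (-24) = -144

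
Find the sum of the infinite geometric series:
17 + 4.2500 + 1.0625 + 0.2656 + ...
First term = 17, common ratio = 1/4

For |r| < 1, S = a / (1 - r)
S = 17 / (1 - (1/4))
S = 17 / (3/4)
S = 68/3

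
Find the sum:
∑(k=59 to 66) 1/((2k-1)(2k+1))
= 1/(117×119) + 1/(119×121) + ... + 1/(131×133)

Partial fractions: 1/((2k-1)(2k+1)) = (1/2)[1/(2k-1) - 1/(2k+1)]
The series telescopes:
= (1/2)[1/117 - 1/133]
= 8/15561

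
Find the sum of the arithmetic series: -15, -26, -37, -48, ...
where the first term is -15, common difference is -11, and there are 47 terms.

Sₙ = n/2 × (first + last)
Last term = a + (n-1)d = -15 + (47-1)×(-11) = -521
S_47 = 47/2 × (-15 + (-521))
S_47 = 47/2 × (-536) = -12596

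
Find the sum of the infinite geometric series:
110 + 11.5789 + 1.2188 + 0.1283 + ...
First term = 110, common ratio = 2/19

For |r| < 1, S = a / (1 - r)
S = 110 / (1 - (2/19))
S = 110 / (17/19)
S = 2090/17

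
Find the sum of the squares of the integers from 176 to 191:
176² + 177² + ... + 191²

Use ∑_{k=1}^{n} k² = n(n+1)(2n+1)/6, then subtract the first 175 terms.
∑_{k=1}^{191} k² = 191×192×383/6 = 2340896
∑_{k=1}^{175} k² = 175×176×351/6 = 1801800
∑_{k=176}^{191} k² = 2340896 - 1801800 = 539096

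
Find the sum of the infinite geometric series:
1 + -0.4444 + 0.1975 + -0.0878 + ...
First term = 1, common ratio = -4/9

For |r| < 1, S = a / (1 - r)
S = 1 / (1 - (-4/9))
S = 1 / (13/9)
S = 9/13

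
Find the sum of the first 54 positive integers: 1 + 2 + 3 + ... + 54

Formula: ∑k = n(n+1)/2
= 54×55/2
= 2970/2
= 1485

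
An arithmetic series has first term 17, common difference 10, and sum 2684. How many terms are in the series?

Using S = n/2 × [2a + (n-1)d]
2684 = n/2 × [2(17) + (n-1)(10)]
2684 = n/2 × [34 + 10n - 10]
5368 = n × [24 + 10n]
10n² + (24)n - 5368 = 0
Discriminant: Δ = (24)² - 4(10)(-5368) = 576 + 214720 = 215296
√Δ = 464
n = [-(24) + √Δ] / (2·10) = (-24 + 464) / 20 = 440 / 20 = 22
(The negative root is discarded since n must be a positive integer.)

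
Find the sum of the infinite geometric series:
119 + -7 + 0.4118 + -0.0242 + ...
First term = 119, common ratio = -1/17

For |r| < 1, S = a / (1 - r)
S = 119 / (1 - (-1/17))
S = 119 / (18/17)
S = 2023/18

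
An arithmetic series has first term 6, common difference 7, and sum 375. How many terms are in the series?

Using S = n/2 × [2a + (n-1)d]
375 = n/2 × [2(6) + (n-1)(7)]
375 = n/2 × [12 + 7n - 7]
750 = n × [5 + 7n]
7n² + (5)n - 750 = 0
Discriminant: Δ = (5)² - 4(7)(-750) = 25 + 21000 = 21025
√Δ = 145
n = [-(5) + √Δ] / (2·7) = (-5 + 145) / 14 = 140 / 14 = 10
(The negative root is discarded since n must be a positive integer.)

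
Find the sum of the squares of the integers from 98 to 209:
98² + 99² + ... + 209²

Use ∑_{k=1}^{n} k² = n(n+1)(2n+1)/6, then subtract the first 97 terms.
∑_{k=1}^{209} k² = 209×210×419/6 = 3064985
∑_{k=1}^{97} k² = 97×98×195/6 = 308945
∑_{k=98}^{209} k² = 3064985 - 308945 = 2756040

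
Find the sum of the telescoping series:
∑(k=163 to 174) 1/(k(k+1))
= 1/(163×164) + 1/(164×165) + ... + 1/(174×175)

Partial fractions: 1/(k(k+1)) = 1/k - 1/(k+1)
The series telescopes:
= (1/163 - 1/164) + (1/164 - 1/165) + ... + (1/174 - 1/175)
= 1/163 - 1/175
= 12/28525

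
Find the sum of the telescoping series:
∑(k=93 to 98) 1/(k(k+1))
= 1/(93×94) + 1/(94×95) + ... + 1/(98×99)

Partial fractions: 1/(k(k+1)) = 1/k - 1/(k+1)
The series telescopes:
= (1/93 - 1/94) + (1/94 - 1/95) + ... + (1/98 - 1/99)
= 1/93 - 1/99
= 2/3069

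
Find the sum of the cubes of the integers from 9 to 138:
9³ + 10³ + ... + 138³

Use ∑_{k=1}^{n} k³ = [n(n+1)/2]², then subtract the first 8 terms.
∑_{k=1}^{138} k³ = [138×139/2]² = 9591² = 91987281
∑_{k=1}^{8} k³ = [8×9/2]² = 36² = 1296
∑_{k=9}^{138} k³ = 91987281 - 1296 = 91985985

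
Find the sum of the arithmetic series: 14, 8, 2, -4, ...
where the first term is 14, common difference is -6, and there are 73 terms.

Sₙ = n/2 × (first + last)
Last term = a + (n-1)d = 14 + (73-1)×(-6) = -418
S_73 = 73/2 × (14 + (-418))
S_73 = 73/2 × (-404) = -14746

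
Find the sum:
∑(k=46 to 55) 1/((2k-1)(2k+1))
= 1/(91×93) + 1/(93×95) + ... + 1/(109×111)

Partial fractions: 1/((2k-1)(2k+1)) = (1/2)[1/(2k-1) - 1/(2k+1)]
The series telescopes:
= (1/2)[1/91 - 1/111]
= 10/10101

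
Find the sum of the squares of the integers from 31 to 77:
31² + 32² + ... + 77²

Use ∑_{k=1}^{n} k² = n(n+1)(2n+1)/6, then subtract the first 30 terms.
∑_{k=1}^{77} k² = 77×78×155/6 = 155155
∑_{k=1}^{30} k² = 30×31×61/6 = 9455
∑_{k=31}^{77} k² = 155155 - 9455 = 145700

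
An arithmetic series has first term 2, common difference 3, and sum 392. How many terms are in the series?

Using S = n/2 × [2a + (n-1)d]
392 = n/2 × [2(2) + (n-1)(3)]
392 = n/2 × [4 + 3n - 3]
784 = n × [1 + 3n]
3n² + (1)n - 784 = 0
Discriminant: Δ = (1)² - 4(3)(-784) = 1 + 9408 = 9409
√Δ = 97
n = [-(1) + √Δ] / (2·3) = (-1 + 97) / 6 = 96 / 6 = 16
(The negative root is discarded since n must be a positive integer.)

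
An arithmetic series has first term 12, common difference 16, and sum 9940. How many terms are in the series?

Using S = n/2 × [2a + (n-1)d]
9940 = n/2 × [2(12) + (n-1)(16)]
9940 = n/2 × [24 + 16n - 16]
19880 = n × [8 + 16n]
16n² + (8)n - 19880 = 0
Discriminant: Δ = (8)² - 4(16)(-19880) = 64 + 1272320 = 1272384
√Δ = 1128
n = [-(8) + √Δ] / (2·16) = (-8 + 1128) / 32 = 1120 / 32 = 35
(The negative root is discarded since n must be a positive integer.)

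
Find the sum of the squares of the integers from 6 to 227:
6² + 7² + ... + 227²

Use ∑_{k=1}^{n} k² = n(n+1)(2n+1)/6, then subtract the first 5 terms.
∑_{k=1}^{227} k² = 227×228×455/6 = 3924830
∑_{k=1}^{5} k² = 5×6×11/6 = 55
∑_{k=6}^{227} k² = 3924830 - 55 = 3924775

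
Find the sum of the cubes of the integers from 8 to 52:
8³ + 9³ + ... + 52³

Use ∑_{k=1}^{n} k³ = [n(n+1)/2]², then subtract the first 7 terms.
∑_{k=1}^{52} k³ = [52×53/2]² = 1378² = 1898884
∑_{k=1}^{7} k³ = [7×8/2]² = 28² = 784
∑_{k=8}^{52} k³ = 1898884 - 784 = 1898100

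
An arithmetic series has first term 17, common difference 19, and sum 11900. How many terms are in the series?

Using S = n/2 × [2a + (n-1)d]
11900 = n/2 × [2(17) + (n-1)(19)]
11900 = n/2 × [34 + 19n - 19]
23800 = n × [15 + 19n]
19n² + (15)n - 23800 = 0
Discriminant: Δ = (15)² - 4(19)(-23800) = 225 + 1808800 = 1809025
√Δ = 1345
n = [-(15) + √Δ] / (2·19) = (-15 + 1345) / 38 = 1330 / 38 = 35
(The negative root is discarded since n must be a positive integer.)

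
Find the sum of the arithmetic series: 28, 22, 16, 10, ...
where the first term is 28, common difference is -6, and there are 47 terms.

Sₙ = n/2 × (first + last)
Last term = a + (n-1)d = 28 + (47-1)×(-6) = -248
S_47 = 47/2 × (28 + (-248))
S_47 = 47/2 × (-220) = -5170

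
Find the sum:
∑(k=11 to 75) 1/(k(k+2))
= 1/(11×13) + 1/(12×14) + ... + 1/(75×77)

Partial fractions: 1/(k(k+2)) = (1/2)[1/k - 1/(k+2)]
Telescoping leaves the first two and last two terms:
= (1/2)[1/11 + 1/12 - 1/76 - 1/77]
= 325/4389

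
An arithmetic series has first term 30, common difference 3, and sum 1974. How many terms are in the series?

Using S = n/2 × [2a + (n-1)d]
1974 = n/2 × [2(30) + (n-1)(3)]
1974 = n/2 × [60 + 3n - 3]
3948 = n × [57 + 3n]
3n² + (57)n - 3948 = 0
Discriminant: Δ = (57)² - 4(3)(-3948) = 3249 + 47376 = 50625
√Δ = 225
n = [-(57) + √Δ] / (2·3) = (-57 + 225) / 6 = 168 / 6 = 28
(The negative root is discarded since n must be a positive integer.)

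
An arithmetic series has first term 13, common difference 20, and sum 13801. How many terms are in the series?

Using S = n/2 × [2a + (n-1)d]
13801 = n/2 × [2(13) + (n-1)(20)]
13801 = n/2 × [26 + 20n - 20]
27602 = n × [6 + 20n]
20n² + (6)n - 27602 = 0
Discriminant: Δ = (6)² - 4(20)(-27602) = 36 + 2208160 = 2208196
√Δ = 1486
n = [-(6) + √Δ] / (2·20) = (-6 + 1486) / 40 = 1480 / 40 = 37
(The negative root is discarded since n must be a positive integer.)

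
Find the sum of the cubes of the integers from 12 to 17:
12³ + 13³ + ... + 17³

Use ∑_{k=1}^{n} k³ = [n(n+1)/2]², then subtract the first 11 terms.
∑_{k=1}^{17} k³ = [17×18/2]² = 153² = 23409
∑_{k=1}^{11} k³ = [11×12/2]² = 66² = 4356
∑_{k=12}^{17} k³ = 23409 - 4356 = 19053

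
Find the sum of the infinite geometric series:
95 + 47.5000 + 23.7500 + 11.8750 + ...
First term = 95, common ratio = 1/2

For |r| < 1, S = a / (1 - r)
S = 95 / (1 - (1/2))
S = 95 / (1/2)
S = 190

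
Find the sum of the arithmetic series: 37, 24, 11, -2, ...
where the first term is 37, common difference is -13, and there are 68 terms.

Sₙ = n/2 × (first + last)
Last term = a + (n-1)d = 37 + (68-1)×(-13) = -834
S_68 = 68/2 × (37 + (-834))
S_68 = 68/2 × (-797) = -27098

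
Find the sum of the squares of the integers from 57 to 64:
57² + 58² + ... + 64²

Use ∑_{k=1}^{n} k² = n(n+1)(2n+1)/6, then subtract the first 56 terms.
∑_{k=1}^{64} k² = 64×65×129/6 = 89440
∑_{k=1}^{56} k² = 56×57×113/6 = 60116
∑_{k=57}^{64} k² = 89440 - 60116 = 29324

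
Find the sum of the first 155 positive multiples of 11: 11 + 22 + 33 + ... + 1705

Factor out 11: = 11(1 + 2 + ... + 155) = 11 × n(n+1)/2
= 11 × 155×156/2
= 11 × 12090
= 132990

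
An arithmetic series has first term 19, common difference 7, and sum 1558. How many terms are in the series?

Using S = n/2 × [2a + (n-1)d]
1558 = n/2 × [2(19) + (n-1)(7)]
1558 = n/2 × [38 + 7n - 7]
3116 = n × [31 + 7n]
7n² + (31)n - 3116 = 0
Discriminant: Δ = (31)² - 4(7)(-3116) = 961 + 87248 = 88209
√Δ = 297
n = [-(31) + √Δ] / (2·7) = (-31 + 297) / 14 = 266 / 14 = 19
(The negative root is discarded since n must be a positive integer.)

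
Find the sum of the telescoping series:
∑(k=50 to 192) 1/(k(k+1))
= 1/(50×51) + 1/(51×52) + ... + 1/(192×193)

Partial fractions: 1/(k(k+1)) = 1/k - 1/(k+1)
The series telescopes:
= (1/50 - 1/51) + (1/51 - 1/52) + ... + (1/192 - 1/193)
= 1/50 - 1/193
= 143/9650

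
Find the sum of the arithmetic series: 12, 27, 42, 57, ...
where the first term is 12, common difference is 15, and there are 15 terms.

Sₙ = n/2 × (first + last)
Last term = a + (n-1)d = 12 + (15-1)×15 = 222
S_15 = 15/2 × (12 + 222)
S_15 = 15/2 × 234 = 1755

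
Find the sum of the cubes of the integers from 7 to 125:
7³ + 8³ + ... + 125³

Use ∑_{k=1}^{n} k³ = [n(n+1)/2]², then subtract the first 6 terms.
∑_{k=1}^{125} k³ = [125×126/2]² = 7875² = 62015625
∑_{k=1}^{6} k³ = [6×7/2]² = 21² = 441
∑_{k=7}^{125} k³ = 62015625 - 441 = 62015184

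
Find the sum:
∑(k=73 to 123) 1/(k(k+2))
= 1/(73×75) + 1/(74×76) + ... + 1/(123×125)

Partial fractions: 1/(k(k+2)) = (1/2)[1/k - 1/(k+2)]
Telescoping leaves the first two and last two terms:
= (1/2)[1/73 + 1/74 - 1/124 - 1/125]
= 466701/83731000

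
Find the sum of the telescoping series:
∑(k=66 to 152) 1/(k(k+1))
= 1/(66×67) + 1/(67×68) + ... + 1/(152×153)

Partial fractions: 1/(k(k+1)) = 1/k - 1/(k+1)
The series telescopes:
= (1/66 - 1/67) + (1/67 - 1/68) + ... + (1/152 - 1/153)
= 1/66 - 1/153
= 29/3366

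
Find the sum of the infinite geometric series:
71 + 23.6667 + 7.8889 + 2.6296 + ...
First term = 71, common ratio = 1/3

For |r| < 1, S = a / (1 - r)
S = 71 / (1 - (1/3))
S = 71 / (2/3)
S = 213/2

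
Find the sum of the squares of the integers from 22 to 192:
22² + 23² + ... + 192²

Use ∑_{k=1}^{n} k² = n(n+1)(2n+1)/6, then subtract the first 21 terms.
∑_{k=1}^{192} k² = 192×193×385/6 = 2377760
∑_{k=1}^{21} k² = 21×22×43/6 = 3311
∑_{k=22}^{192} k² = 2377760 - 3311 = 2374449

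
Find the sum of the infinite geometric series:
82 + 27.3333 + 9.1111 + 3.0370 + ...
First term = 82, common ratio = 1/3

For |r| < 1, S = a / (1 - r)
S = 82 / (1 - (1/3))
S = 82 / (2/3)
S = 123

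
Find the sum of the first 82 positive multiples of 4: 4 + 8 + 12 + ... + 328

Factor out 4: = 4(1 + 2 + ... + 82) = 4 × n(n+1)/2
= 4 × 82×83/2
= 4 × 3403
= 13612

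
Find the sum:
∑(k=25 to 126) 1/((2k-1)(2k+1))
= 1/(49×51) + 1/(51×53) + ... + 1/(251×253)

Partial fractions: 1/((2k-1)(2k+1)) = (1/2)[1/(2k-1) - 1/(2k+1)]
The series telescopes:
= (1/2)[1/49 - 1/253]
= 102/12397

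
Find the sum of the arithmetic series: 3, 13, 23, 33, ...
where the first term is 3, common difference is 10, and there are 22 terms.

Sₙ = n/2 × (first + last)
Last term = a + (n-1)d = 3 + (22-1)×10 = 213
S_22 = 22/2 × (3 + 213)
S_22 = 22/2 × 216 = 2376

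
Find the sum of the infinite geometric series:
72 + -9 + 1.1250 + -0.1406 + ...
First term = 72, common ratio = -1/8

For |r| < 1, S = a / (1 - r)
S = 72 / (1 - (-1/8))
S = 72 / (9/8)
S = 64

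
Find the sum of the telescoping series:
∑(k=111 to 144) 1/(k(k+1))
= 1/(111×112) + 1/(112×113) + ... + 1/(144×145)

Partial fractions: 1/(k(k+1)) = 1/k - 1/(k+1)
The series telescopes:
= (1/111 - 1/112) + (1/112 - 1/113) + ... + (1/144 - 1/145)
= 1/111 - 1/145
= 34/16095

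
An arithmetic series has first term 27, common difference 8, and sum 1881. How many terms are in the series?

Using S = n/2 × [2a + (n-1)d]
1881 = n/2 × [2(27) + (n-1)(8)]
1881 = n/2 × [54 + 8n - 8]
3762 = n × [46 + 8n]
8n² + (46)n - 3762 = 0
Discriminant: Δ = (46)² - 4(8)(-3762) = 2116 + 120384 = 122500
√Δ = 350
n = [-(46) + √Δ] / (2·8) = (-46 + 350) / 16 = 304 / 16 = 19
(The negative root is discarded since n must be a positive integer.)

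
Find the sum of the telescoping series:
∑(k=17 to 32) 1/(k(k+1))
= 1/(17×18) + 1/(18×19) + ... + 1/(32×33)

Partial fractions: 1/(k(k+1)) = 1/k - 1/(k+1)
The series telescopes:
= (1/17 - 1/18) + (1/18 - 1/19) + ... + (1/32 - 1/33)
= 1/17 - 1/33
= 16/561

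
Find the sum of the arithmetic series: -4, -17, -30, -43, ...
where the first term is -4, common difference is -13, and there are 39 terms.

Sₙ = n/2 × (first + last)
Last term = a + (n-1)d = -4 + (39-1)×(-13) = -498
S_39 = 39/2 × (-4 + (-498))
S_39 = 39/2 × (-502) = -9789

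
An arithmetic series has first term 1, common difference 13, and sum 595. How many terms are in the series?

Using S = n/2 × [2a + (n-1)d]
595 = n/2 × [2(1) + (n-1)(13)]
595 = n/2 × [2 + 13n - 13]
1190 = n × [-11 + 13n]
13n² + (-11)n - 1190 = 0
Discriminant: Δ = (-11)² - 4(13)(-1190) = 121 + 61880 = 62001
√Δ = 249
n = [-(-11) + √Δ] / (2·13) = (11 + 249) / 26 = 260 / 26 = 10
(The negative root is discarded since n must be a positive integer.)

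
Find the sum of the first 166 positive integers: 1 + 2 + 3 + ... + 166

Formula: ∑k = n(n+1)/2
= 166×167/2
= 27722/2
= 13861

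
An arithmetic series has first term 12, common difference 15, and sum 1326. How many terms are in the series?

Using S = n/2 × [2a + (n-1)d]
1326 = n/2 × [2(12) + (n-1)(15)]
1326 = n/2 × [24 + 15n - 15]
2652 = n × [9 + 15n]
15n² + (9)n - 2652 = 0
Discriminant: Δ = (9)² - 4(15)(-2652) = 81 + 159120 = 159201
√Δ = 399
n = [-(9) + √Δ] / (2·15) = (-9 + 399) / 30 = 390 / 30 = 13
(The negative root is discarded since n must be a positive integer.)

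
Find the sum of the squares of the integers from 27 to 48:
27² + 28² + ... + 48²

Use ∑_{k=1}^{n} k² = n(n+1)(2n+1)/6, then subtract the first 26 terms.
∑_{k=1}^{48} k² = 48×49×97/6 = 38024
∑_{k=1}^{26} k² = 26×27×53/6 = 6201
∑_{k=27}^{48} k² = 38024 - 6201 = 31823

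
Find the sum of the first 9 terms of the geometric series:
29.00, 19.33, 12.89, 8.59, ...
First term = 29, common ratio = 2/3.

Sₙ = a(1 - rⁿ) / (1 - r)
S_9 = 29(1 - (2/3)^9) / (1 - (2/3))
S_9 = 29(1 - (512/19683)) / (1/3)
S_9 = 555959/6561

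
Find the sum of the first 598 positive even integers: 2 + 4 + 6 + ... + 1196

Sum of first n even numbers = n(n+1)
= 598×599
= 358202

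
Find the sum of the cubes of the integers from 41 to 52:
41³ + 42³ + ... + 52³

Use ∑_{k=1}^{n} k³ = [n(n+1)/2]², then subtract the first 40 terms.
∑_{k=1}^{52} k³ = [52×53/2]² = 1378² = 1898884
∑_{k=1}^{40} k³ = [40×41/2]² = 820² = 672400
∑_{k=41}^{52} k³ = 1898884 - 672400 = 1226484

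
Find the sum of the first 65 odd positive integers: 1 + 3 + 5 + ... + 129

Sum of first n odd numbers = n²
= 65²
= 4225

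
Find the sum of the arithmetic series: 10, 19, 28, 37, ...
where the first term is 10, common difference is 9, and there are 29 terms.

Sₙ = n/2 × (first + last)
Last term = a + (n-1)d = 10 + (29-1)×9 = 262
S_29 = 29/2 × (10 + 262)
S_29 = 29/2 × 272 = 3944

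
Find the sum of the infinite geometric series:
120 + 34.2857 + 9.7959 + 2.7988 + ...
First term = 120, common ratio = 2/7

For |r| < 1, S = a / (1 - r)
S = 120 / (1 - (2/7))
S = 120 / (5/7)
S = 168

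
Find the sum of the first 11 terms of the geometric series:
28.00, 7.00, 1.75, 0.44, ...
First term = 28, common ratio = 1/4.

Sₙ = a(1 - rⁿ) / (1 - r)
S_11 = 28(1 - (1/4)^11) / (1 - (1/4))
S_11 = 28(1 - (1/4194304)) / (3/4)
S_11 = 9786707/262144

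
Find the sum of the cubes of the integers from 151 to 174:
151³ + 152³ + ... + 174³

Use ∑_{k=1}^{n} k³ = [n(n+1)/2]², then subtract the first 150 terms.
∑_{k=1}^{174} k³ = [174×175/2]² = 15225² = 231800625
∑_{k=1}^{150} k³ = [150×151/2]² = 11325² = 128255625
∑_{k=151}^{174} k³ = 231800625 - 128255625 = 103545000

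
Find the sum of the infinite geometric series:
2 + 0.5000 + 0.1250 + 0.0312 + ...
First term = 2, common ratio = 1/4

For |r| < 1, S = a / (1 - r)
S = 2 / (1 - (1/4))
S = 2 / (3/4)
S = 8/3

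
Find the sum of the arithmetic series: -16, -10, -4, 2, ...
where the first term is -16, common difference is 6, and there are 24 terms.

Sₙ = n/2 × (first + last)
Last term = a + (n-1)d = -16 + (24-1)×6 = 122
S_24 = 24/2 × (-16 + 122)
S_24 = 24/2 × 106 = 1272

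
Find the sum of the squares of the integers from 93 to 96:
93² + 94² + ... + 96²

Use ∑_{k=1}^{n} k² = n(n+1)(2n+1)/6, then subtract the first 92 terms.
∑_{k=1}^{96} k² = 96×97×193/6 = 299536
∑_{k=1}^{92} k² = 92×93×185/6 = 263810
∑_{k=93}^{96} k² = 299536 - 263810 = 35726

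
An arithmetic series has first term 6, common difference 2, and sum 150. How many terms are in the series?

Using S = n/2 × [2a + (n-1)d]
150 = n/2 × [2(6) + (n-1)(2)]
150 = n/2 × [12 + 2n - 2]
300 = n × [10 + 2n]
2n² + (10)n - 300 = 0
Discriminant: Δ = (10)² - 4(2)(-300) = 100 + 2400 = 2500
√Δ = 50
n = [-(10) + √Δ] / (2·2) = (-10 + 50) / 4 = 40 / 4 = 10
(The negative root is discarded since n must be a positive integer.)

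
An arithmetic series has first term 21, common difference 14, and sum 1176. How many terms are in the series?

Using S = n/2 × [2a + (n-1)d]
1176 = n/2 × [2(21) + (n-1)(14)]
1176 = n/2 × [42 + 14n - 14]
2352 = n × [28 + 14n]
14n² + (28)n - 2352 = 0
Discriminant: Δ = (28)² - 4(14)(-2352) = 784 + 131712 = 132496
√Δ = 364
n = [-(28) + √Δ] / (2·14) = (-28 + 364) / 28 = 336 / 28 = 12
(The negative root is discarded since n must be a positive integer.)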